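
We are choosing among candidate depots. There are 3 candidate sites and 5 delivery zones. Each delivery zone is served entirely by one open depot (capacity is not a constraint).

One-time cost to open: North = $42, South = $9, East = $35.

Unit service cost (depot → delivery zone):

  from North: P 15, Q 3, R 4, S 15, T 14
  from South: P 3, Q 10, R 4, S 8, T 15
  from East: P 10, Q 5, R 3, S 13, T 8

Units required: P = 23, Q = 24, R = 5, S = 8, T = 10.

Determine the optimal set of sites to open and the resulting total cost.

Open North, South and East; minimum total cost 386.

For any fixed open set, each delivery zone goes to its cheapest open site; total = fixed + service.
{North, South, East}: P→South 3·23=69, Q→North 3·24=72, R→East 3·5=15, S→South 8·8=64, T→East 8·10=80. Service 300; fixed 86; total 386.
{South, East}: P→South 3·23=69, Q→East 5·24=120, R→East 3·5=15, S→South 8·8=64, T→East 8·10=80. Service 348; fixed 44; total 392.
{North, South}: P→South 3·23=69, Q→North 3·24=72, R→North 4·5=20, S→South 8·8=64, T→North 14·10=140. Service 365; fixed 51; total 416.
{South}: P→South 3·23=69, Q→South 10·24=240, R→South 4·5=20, S→South 8·8=64, T→South 15·10=150. Service 543; fixed 9; total 552.
No other subset beats 386.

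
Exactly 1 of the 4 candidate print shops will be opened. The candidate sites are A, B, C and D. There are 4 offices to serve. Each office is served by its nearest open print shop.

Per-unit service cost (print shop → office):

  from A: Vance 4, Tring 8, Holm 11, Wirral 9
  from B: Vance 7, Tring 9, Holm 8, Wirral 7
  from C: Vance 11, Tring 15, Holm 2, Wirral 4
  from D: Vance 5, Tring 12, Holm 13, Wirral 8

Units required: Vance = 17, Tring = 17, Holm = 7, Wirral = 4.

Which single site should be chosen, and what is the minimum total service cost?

With exactly 1 open, each office uses its cheapest among the chosen.
{A}: Vance→A 4·17=68, Tring→A 8·17=136, Holm→A 11·7=77, Wirral→A 9·4=36. Service cost 317.
{B}: service cost 356
{D}: service cost 412
Among all 4 size-1 choices, {A} is lowest.

Choose A only; total service cost 317.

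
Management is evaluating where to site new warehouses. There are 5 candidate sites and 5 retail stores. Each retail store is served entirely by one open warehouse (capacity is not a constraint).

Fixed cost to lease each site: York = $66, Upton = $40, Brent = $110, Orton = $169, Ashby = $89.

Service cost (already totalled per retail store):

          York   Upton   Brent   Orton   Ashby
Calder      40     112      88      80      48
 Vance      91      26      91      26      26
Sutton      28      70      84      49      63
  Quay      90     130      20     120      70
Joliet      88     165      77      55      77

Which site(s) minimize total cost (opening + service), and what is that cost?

Open Ashby only; minimum total cost 373.

For any fixed open set, each retail store goes to its cheapest open site; total = fixed + service.
{Ashby}: Calder→Ashby 48, Vance→Ashby 26, Sutton→Ashby 63, Quay→Ashby 70, Joliet→Ashby 77. Service 284; fixed 89; total 373.
{York, Upton}: service 272 + fixed 106 = 378
{York, Ashby}: service 241 + fixed 155 = 396
{York, Upton, Brent, Orton, Ashby}: Calder→York 40, Vance→Upton 26, Sutton→York 28, Quay→Brent 20, Joliet→Orton 55. Service 169; fixed 474; total 643.
No other subset beats 373.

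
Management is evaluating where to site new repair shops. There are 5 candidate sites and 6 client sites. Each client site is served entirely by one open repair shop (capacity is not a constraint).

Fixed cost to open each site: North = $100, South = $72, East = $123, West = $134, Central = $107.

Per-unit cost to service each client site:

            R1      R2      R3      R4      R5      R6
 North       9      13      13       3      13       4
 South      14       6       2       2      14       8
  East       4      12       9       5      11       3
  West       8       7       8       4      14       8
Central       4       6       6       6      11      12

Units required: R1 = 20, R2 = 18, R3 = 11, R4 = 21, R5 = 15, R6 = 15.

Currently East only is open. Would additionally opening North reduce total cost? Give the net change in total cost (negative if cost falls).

No — net change +58 (cost rises by 58).

Current service cost with {East}: 710.
Adding North: each client site re-picks its cheapest; new service cost 668, saving 42.
Extra fixed cost: 100. Net change = 100 − 42 = 58.
(Totals: 833 → 891.)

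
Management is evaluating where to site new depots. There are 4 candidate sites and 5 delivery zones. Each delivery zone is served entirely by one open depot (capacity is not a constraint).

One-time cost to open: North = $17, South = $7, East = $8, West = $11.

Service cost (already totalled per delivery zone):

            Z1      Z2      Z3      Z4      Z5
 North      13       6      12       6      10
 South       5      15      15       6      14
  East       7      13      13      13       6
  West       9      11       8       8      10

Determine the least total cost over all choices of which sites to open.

For any fixed open set, each delivery zone goes to its cheapest open site; total = fixed + service.
{West}: Z1→West 9, Z2→West 11, Z3→West 8, Z4→West 8, Z5→West 10. Service 46; fixed 11; total 57.
{South, East}: service 43 + fixed 15 = 58
{South, West}: service 40 + fixed 18 = 58
{North, South, East, West}: Z1→South 5, Z2→North 6, Z3→West 8, Z4→North 6, Z5→East 6. Service 31; fixed 43; total 74.
(All 15 nonempty subsets were checked; West only is lowest.)

Minimum total cost: 57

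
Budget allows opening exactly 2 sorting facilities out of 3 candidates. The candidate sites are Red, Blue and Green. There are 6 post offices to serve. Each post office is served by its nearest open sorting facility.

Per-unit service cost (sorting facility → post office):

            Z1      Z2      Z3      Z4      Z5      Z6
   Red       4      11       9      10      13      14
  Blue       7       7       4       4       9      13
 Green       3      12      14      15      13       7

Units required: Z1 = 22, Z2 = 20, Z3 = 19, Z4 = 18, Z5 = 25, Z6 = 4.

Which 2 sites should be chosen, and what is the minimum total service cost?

Choose Blue and Green; total service cost 607.

With exactly 2 open, each post office uses its cheapest among the chosen.
{Blue, Green}: Z1→Green 3·22=66, Z2→Blue 7·20=140, Z3→Blue 4·19=76, Z4→Blue 4·18=72, Z5→Blue 9·25=225, Z6→Green 7·4=28. Service cost 607.
{Red, Blue}: service cost 653
{Red, Green}: service cost 990
Among all 3 size-2 choices, {Blue, Green} is lowest.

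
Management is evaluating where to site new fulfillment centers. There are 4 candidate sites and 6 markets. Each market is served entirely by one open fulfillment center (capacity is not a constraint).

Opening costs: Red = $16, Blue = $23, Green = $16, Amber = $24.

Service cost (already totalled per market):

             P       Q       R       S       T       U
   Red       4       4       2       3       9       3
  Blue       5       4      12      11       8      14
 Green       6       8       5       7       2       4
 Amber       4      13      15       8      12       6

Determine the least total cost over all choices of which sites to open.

For any fixed open set, each market goes to its cheapest open site; total = fixed + service.
{Red}: P→Red 4, Q→Red 4, R→Red 2, S→Red 3, T→Red 9, U→Red 3. Service 25; fixed 16; total 41.
{Green}: service 32 + fixed 16 = 48
{Red, Green}: service 18 + fixed 32 = 50
{Red, Blue, Green, Amber}: service 18 + fixed 79 = 97
No other subset beats 41.

Minimum total cost: 41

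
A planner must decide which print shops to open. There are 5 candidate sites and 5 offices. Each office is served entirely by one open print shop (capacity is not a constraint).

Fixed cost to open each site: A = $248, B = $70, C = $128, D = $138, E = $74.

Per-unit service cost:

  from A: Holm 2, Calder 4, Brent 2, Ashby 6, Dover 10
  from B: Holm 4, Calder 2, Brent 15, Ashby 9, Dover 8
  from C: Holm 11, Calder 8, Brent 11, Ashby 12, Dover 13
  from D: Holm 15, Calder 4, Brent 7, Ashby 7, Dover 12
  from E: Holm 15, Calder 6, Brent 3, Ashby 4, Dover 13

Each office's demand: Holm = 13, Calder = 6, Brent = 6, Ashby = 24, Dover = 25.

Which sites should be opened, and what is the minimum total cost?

For any fixed open set, each office goes to its cheapest open site; total = fixed + service.
{B, E}: Holm→B 4·13=52, Calder→B 2·6=12, Brent→E 3·6=18, Ashby→E 4·24=96, Dover→B 8·25=200. Service 378; fixed 144; total 522.
{B}: service 570 + fixed 70 = 640
{B, C, E}: service 378 + fixed 272 = 650
{A, B, C, D, E}: Holm→A 2·13=26, Calder→B 2·6=12, Brent→A 2·6=12, Ashby→E 4·24=96, Dover→B 8·25=200. Service 346; fixed 658; total 1004.
No other subset beats 522.

Open B and E; minimum total cost 522.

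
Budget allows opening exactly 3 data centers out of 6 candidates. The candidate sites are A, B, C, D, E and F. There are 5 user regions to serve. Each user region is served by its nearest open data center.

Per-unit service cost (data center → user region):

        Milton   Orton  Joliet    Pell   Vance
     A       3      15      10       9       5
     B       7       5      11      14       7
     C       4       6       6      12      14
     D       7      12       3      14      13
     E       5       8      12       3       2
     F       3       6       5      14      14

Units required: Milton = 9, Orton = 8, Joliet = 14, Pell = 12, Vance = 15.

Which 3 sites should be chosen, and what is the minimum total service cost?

With exactly 3 open, each user region uses its cheapest among the chosen.
{D, E, F}: Milton→F 3·9=27, Orton→F 6·8=48, Joliet→D 3·14=42, Pell→E 3·12=36, Vance→E 2·15=30. Service cost 183.
{C, D, E}: service cost 192
{B, D, E}: service cost 193
Among all 20 size-3 choices, {D, E, F} is lowest.

Choose D, E and F; total service cost 183.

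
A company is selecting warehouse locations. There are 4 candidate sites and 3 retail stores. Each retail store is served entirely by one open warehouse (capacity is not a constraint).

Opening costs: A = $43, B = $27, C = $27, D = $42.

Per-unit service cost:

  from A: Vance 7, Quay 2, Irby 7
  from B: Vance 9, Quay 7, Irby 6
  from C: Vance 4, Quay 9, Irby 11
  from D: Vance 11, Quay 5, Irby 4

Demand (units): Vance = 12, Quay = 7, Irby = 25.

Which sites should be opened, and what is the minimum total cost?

Open C and D; minimum total cost 252.

For any fixed open set, each retail store goes to its cheapest open site; total = fixed + service.
{C, D}: Vance→C 4·12=48, Quay→D 5·7=35, Irby→D 4·25=100. Service 183; fixed 69; total 252.
{A, C, D}: service 162 + fixed 112 = 274
{B, C, D}: Vance→C 4·12=48, Quay→D 5·7=35, Irby→D 4·25=100. Service 183; fixed 96; total 279.
{A, B, C, D}: Vance→C 4·12=48, Quay→A 2·7=14, Irby→D 4·25=100. Service 162; fixed 139; total 301.
No other subset beats 252.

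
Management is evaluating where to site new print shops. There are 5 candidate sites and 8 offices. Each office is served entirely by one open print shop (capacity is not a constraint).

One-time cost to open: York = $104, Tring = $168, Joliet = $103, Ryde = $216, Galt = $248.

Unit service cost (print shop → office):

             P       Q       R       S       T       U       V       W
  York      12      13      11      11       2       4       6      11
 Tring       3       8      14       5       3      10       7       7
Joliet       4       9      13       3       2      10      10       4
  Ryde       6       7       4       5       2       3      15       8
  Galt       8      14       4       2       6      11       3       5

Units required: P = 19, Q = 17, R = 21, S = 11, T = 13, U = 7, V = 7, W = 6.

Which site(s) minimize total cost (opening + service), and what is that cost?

Open Joliet and Ryde; minimum total cost 772.

For any fixed open set, each office goes to its cheapest open site; total = fixed + service.
{Joliet, Ryde}: P→Joliet 4·19=76, Q→Ryde 7·17=119, R→Ryde 4·21=84, S→Joliet 3·11=33, T→Joliet 2·13=26, U→Ryde 3·7=21, V→Joliet 10·7=70, W→Joliet 4·6=24. Service 453; fixed 319; total 772.
{Ryde}: service 572 + fixed 216 = 788
{York, Joliet}: P→Joliet 4·19=76, Q→Joliet 9·17=153, R→York 11·21=231, S→Joliet 3·11=33, T→York 2·13=26, U→York 4·7=28, V→York 6·7=42, W→Joliet 4·6=24. Service 613; fixed 207; total 820.
{York, Tring, Joliet, Ryde, Galt}: P→Tring 3·19=57, Q→Ryde 7·17=119, R→Ryde 4·21=84, S→Galt 2·11=22, T→York 2·13=26, U→Ryde 3·7=21, V→Galt 3·7=21, W→Joliet 4·6=24. Service 374; fixed 839; total 1213.
No other subset beats 772.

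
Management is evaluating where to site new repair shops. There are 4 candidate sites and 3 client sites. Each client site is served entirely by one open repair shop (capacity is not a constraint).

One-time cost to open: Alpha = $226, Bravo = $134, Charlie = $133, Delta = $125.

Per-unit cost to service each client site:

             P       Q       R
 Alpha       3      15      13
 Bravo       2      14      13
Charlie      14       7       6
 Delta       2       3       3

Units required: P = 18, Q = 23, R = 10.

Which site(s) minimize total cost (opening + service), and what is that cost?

Open Delta only; minimum total cost 260.

For any fixed open set, each client site goes to its cheapest open site; total = fixed + service.
{Delta}: P→Delta 2·18=36, Q→Delta 3·23=69, R→Delta 3·10=30. Service 135; fixed 125; total 260.
{Charlie, Delta}: service 135 + fixed 258 = 393
{Bravo, Delta}: service 135 + fixed 259 = 394
{Alpha, Bravo, Charlie, Delta}: P→Bravo 2·18=36, Q→Delta 3·23=69, R→Delta 3·10=30. Service 135; fixed 618; total 753.
No other subset beats 260.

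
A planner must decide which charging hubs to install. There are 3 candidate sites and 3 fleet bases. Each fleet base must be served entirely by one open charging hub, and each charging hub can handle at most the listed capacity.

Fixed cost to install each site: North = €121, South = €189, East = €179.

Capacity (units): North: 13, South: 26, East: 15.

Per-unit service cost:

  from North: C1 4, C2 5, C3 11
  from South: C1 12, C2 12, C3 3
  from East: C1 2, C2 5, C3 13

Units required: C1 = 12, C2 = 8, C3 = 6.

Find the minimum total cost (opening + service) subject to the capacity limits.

Open {South}: C1→South 12·12=144, C2→South 12·8=96, C3→South 3·6=18.
Loads: South carries 26/26. Service 258; fixed 189; total 447.
Next best feasible plan costs 466.

Minimum total cost: 447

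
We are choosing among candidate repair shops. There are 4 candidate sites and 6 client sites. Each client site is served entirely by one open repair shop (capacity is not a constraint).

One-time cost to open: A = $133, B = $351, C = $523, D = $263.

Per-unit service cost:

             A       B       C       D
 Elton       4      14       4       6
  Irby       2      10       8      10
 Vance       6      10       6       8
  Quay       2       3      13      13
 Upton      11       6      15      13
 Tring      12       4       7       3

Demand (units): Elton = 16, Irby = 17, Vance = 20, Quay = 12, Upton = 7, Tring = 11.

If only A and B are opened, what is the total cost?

Total cost: 812

Each client site is assigned to its cheapest site among the open ones.
{A, B}: Elton→A 4·16=64, Irby→A 2·17=34, Vance→A 6·20=120, Quay→A 2·12=24, Upton→B 6·7=42, Tring→B 4·11=44. Service 328; fixed 484; total 812.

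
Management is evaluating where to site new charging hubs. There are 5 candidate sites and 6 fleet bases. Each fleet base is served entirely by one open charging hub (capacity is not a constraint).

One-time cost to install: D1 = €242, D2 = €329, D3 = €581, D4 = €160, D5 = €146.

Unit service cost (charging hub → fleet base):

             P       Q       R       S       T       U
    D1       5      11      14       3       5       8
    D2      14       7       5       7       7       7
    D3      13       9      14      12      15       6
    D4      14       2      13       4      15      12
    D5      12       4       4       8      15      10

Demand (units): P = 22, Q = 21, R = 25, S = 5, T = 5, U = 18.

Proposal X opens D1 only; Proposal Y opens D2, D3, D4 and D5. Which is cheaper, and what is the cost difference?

Proposal X is cheaper by 668.

Proposal X: {D1}: P→D1 5·22=110, Q→D1 11·21=231, R→D1 14·25=350, S→D1 3·5=15, T→D1 5·5=25, U→D1 8·18=144. Service 875; fixed 242; total 1117.
Proposal Y: {D2, D3, D4, D5}: P→D5 12·22=264, Q→D4 2·21=42, R→D5 4·25=100, S→D4 4·5=20, T→D2 7·5=35, U→D3 6·18=108. Service 569; fixed 1216; total 1785.
Difference: |1117 − 1785| = 668.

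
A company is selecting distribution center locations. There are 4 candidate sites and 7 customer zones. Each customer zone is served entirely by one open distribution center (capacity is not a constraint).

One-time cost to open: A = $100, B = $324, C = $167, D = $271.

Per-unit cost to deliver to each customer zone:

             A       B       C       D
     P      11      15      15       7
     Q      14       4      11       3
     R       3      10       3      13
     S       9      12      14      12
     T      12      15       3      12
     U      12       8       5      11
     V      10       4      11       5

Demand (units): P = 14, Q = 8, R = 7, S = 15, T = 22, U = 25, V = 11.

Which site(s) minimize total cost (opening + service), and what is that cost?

Open A and C; minimum total cost 966.

For any fixed open set, each customer zone goes to its cheapest open site; total = fixed + service.
{A, C}: P→A 11·14=154, Q→C 11·8=88, R→A 3·7=21, S→A 9·15=135, T→C 3·22=66, U→C 5·25=125, V→A 10·11=110. Service 699; fixed 267; total 966.
{C, D}: P→D 7·14=98, Q→D 3·8=24, R→C 3·7=21, S→D 12·15=180, T→C 3·22=66, U→C 5·25=125, V→D 5·11=55. Service 569; fixed 438; total 1007.
{C}: service 841 + fixed 167 = 1008
{A, B, C, D}: service 513 + fixed 862 = 1375
No other subset beats 966.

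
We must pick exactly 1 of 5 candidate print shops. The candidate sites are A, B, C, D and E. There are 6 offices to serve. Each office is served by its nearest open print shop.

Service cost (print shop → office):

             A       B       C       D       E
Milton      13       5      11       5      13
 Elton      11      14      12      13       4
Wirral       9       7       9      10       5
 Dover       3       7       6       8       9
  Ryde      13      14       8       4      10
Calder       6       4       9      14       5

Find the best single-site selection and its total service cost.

Choose E only; total service cost 46.

With exactly 1 open, each office uses its cheapest among the chosen.
{E}: Milton→E 13, Elton→E 4, Wirral→E 5, Dover→E 9, Ryde→E 10, Calder→E 5. Service cost 46.
{B}: service cost 51
{D}: service cost 54
Among all 5 size-1 choices, {E} is lowest.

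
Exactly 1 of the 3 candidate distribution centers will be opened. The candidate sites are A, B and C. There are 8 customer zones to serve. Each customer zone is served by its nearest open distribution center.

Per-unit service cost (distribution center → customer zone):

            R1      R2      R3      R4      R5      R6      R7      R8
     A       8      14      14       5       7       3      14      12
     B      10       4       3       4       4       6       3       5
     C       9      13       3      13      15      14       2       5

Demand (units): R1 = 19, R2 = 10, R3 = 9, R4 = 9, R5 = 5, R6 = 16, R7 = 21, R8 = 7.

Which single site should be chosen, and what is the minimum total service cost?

Choose B only; total service cost 507.

With exactly 1 open, each customer zone uses its cheapest among the chosen.
{B}: R1→B 10·19=190, R2→B 4·10=40, R3→B 3·9=27, R4→B 4·9=36, R5→B 4·5=20, R6→B 6·16=96, R7→B 3·21=63, R8→B 5·7=35. Service cost 507.
{C}: service cost 821
{A}: service cost 924
Among all 3 size-1 choices, {B} is lowest.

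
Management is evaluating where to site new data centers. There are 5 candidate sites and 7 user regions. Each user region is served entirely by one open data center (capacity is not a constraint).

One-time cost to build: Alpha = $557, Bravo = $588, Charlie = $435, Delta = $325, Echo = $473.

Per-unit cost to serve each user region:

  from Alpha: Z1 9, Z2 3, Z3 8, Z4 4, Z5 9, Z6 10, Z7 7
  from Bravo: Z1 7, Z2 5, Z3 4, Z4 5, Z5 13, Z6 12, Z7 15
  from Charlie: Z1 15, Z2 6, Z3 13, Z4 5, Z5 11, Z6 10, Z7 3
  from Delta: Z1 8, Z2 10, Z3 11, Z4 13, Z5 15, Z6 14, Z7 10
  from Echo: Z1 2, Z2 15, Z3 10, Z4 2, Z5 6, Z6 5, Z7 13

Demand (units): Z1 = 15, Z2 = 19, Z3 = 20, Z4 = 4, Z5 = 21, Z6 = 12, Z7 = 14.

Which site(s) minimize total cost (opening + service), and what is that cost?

For any fixed open set, each user region goes to its cheapest open site; total = fixed + service.
{Alpha}: Z1→Alpha 9·15=135, Z2→Alpha 3·19=57, Z3→Alpha 8·20=160, Z4→Alpha 4·4=16, Z5→Alpha 9·21=189, Z6→Alpha 10·12=120, Z7→Alpha 7·14=98. Service 775; fixed 557; total 1332.
{Echo}: service 891 + fixed 473 = 1364
{Charlie}: service 1012 + fixed 435 = 1447
{Alpha, Bravo, Charlie, Delta, Echo}: service 403 + fixed 2378 = 2781
No other subset beats 1332.

Open Alpha only; minimum total cost 1332.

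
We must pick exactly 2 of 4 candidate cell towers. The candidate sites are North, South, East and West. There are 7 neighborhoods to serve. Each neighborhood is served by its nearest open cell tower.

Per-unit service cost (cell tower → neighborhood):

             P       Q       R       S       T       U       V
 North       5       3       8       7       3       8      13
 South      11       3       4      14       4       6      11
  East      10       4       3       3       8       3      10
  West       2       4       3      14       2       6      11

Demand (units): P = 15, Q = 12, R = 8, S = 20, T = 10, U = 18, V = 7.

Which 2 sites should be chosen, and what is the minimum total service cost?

Choose East and West; total service cost 306.

With exactly 2 open, each neighborhood uses its cheapest among the chosen.
{East, West}: P→West 2·15=30, Q→East 4·12=48, R→East 3·8=24, S→East 3·20=60, T→West 2·10=20, U→East 3·18=54, V→East 10·7=70. Service cost 306.
{North, East}: service cost 349
{South, East}: service cost 434
Among all 6 size-2 choices, {East, West} is lowest.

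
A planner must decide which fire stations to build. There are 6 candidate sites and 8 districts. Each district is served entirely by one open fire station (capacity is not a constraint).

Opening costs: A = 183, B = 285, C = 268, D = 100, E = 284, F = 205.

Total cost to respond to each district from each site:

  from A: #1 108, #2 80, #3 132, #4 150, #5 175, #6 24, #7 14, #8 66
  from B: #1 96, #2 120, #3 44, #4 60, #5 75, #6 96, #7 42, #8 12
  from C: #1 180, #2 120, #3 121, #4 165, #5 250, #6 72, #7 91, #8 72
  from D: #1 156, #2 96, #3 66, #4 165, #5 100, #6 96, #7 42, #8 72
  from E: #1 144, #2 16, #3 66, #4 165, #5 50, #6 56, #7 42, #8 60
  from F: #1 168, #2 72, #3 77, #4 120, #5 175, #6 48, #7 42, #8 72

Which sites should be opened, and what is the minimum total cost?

Open B only; minimum total cost 830.

For any fixed open set, each district goes to its cheapest open site; total = fixed + service.
{B}: #1→B 96, #2→B 120, #3→B 44, #4→B 60, #5→B 75, #6→B 96, #7→B 42, #8→B 12. Service 545; fixed 285; total 830.
{A, B}: service 405 + fixed 468 = 873
{E}: #1→E 144, #2→E 16, #3→E 66, #4→E 165, #5→E 50, #6→E 56, #7→E 42, #8→E 60. Service 599; fixed 284; total 883.
{A, B, C, D, E, F}: service 316 + fixed 1325 = 1641
No other subset beats 830.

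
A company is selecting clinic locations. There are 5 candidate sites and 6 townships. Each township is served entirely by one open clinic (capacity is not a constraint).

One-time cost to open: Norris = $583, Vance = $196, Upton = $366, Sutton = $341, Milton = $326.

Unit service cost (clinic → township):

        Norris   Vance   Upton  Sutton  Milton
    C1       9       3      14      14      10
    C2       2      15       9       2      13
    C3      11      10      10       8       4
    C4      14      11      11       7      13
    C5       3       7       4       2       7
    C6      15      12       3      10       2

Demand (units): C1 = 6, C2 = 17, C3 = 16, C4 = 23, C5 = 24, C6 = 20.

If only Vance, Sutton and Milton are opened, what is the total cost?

Total cost: 1228

Each township is assigned to its cheapest site among the open ones.
{Vance, Sutton, Milton}: C1→Vance 3·6=18, C2→Sutton 2·17=34, C3→Milton 4·16=64, C4→Sutton 7·23=161, C5→Sutton 2·24=48, C6→Milton 2·20=40. Service 365; fixed 863; total 1228.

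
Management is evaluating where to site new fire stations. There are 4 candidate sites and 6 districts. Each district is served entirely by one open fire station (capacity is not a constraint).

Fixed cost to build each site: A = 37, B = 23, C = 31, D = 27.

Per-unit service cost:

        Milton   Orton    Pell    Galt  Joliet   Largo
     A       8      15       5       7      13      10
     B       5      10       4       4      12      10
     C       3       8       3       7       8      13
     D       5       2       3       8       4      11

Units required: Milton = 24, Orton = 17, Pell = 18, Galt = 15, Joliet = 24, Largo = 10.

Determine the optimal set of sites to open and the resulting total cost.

Open B, C and D; minimum total cost 497.

For any fixed open set, each district goes to its cheapest open site; total = fixed + service.
{B, C, D}: Milton→C 3·24=72, Orton→D 2·17=34, Pell→C 3·18=54, Galt→B 4·15=60, Joliet→D 4·24=96, Largo→B 10·10=100. Service 416; fixed 81; total 497.
{B, D}: Milton→B 5·24=120, Orton→D 2·17=34, Pell→D 3·18=54, Galt→B 4·15=60, Joliet→D 4·24=96, Largo→B 10·10=100. Service 464; fixed 50; total 514.
{C, D}: service 471 + fixed 58 = 529
{A, B, C, D}: service 416 + fixed 118 = 534
No other subset beats 497.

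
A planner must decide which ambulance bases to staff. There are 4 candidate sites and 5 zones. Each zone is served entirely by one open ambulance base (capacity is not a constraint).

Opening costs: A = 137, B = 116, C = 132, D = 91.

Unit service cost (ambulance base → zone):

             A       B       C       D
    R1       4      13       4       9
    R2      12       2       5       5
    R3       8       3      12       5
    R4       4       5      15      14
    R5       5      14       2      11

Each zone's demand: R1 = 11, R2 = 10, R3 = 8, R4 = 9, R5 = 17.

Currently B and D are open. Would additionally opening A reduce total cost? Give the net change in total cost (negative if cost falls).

Current service cost with {B, D}: 375.
Adding A: each zone re-picks its cheapest; new service cost 209, saving 166.
Extra fixed cost: 137. Net change = 137 − 166 = -29.
(Totals: 582 → 553.)

Yes — net change −29 (cost falls by 29).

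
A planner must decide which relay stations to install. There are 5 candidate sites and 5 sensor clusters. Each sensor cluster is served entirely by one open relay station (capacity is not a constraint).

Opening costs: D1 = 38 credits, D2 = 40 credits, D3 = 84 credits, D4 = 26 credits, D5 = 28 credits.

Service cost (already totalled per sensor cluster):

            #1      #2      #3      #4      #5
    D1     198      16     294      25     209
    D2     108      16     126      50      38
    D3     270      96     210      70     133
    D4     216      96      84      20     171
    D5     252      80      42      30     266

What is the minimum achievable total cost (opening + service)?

Minimum total cost: 302

For any fixed open set, each sensor cluster goes to its cheapest open site; total = fixed + service.
{D2, D5}: #1→D2 108, #2→D2 16, #3→D5 42, #4→D5 30, #5→D2 38. Service 234; fixed 68; total 302.
{D2, D4, D5}: service 224 + fixed 94 = 318
{D2, D4}: #1→D2 108, #2→D2 16, #3→D4 84, #4→D4 20, #5→D2 38. Service 266; fixed 66; total 332.
{D1, D2, D3, D4, D5}: service 224 + fixed 216 = 440
No other subset beats 302.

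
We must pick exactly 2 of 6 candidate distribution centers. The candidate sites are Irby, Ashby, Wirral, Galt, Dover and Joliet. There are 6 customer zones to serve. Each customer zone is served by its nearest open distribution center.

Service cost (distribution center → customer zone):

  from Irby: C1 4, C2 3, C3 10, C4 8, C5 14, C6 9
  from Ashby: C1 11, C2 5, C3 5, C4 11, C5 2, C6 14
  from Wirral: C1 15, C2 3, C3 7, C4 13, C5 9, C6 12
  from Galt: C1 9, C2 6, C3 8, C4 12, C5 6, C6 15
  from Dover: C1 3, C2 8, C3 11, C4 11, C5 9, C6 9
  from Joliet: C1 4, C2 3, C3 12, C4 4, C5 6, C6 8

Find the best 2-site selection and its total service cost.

With exactly 2 open, each customer zone uses its cheapest among the chosen.
{Ashby, Joliet}: C1→Joliet 4, C2→Joliet 3, C3→Ashby 5, C4→Joliet 4, C5→Ashby 2, C6→Joliet 8. Service cost 26.
{Irby, Ashby}: service cost 31
{Wirral, Joliet}: service cost 32
Among all 15 size-2 choices, {Ashby, Joliet} is lowest.

Choose Ashby and Joliet; total service cost 26.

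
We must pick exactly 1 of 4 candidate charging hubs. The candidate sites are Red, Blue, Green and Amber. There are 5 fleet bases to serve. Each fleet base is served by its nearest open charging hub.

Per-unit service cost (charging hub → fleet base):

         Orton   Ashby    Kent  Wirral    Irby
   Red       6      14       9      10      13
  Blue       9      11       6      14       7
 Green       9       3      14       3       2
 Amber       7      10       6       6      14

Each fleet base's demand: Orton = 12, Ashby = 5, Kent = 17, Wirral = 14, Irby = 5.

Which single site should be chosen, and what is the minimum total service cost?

With exactly 1 open, each fleet base uses its cheapest among the chosen.
{Amber}: Orton→Amber 7·12=84, Ashby→Amber 10·5=50, Kent→Amber 6·17=102, Wirral→Amber 6·14=84, Irby→Amber 14·5=70. Service cost 390.
{Green}: service cost 413
{Blue}: service cost 496
Among all 4 size-1 choices, {Amber} is lowest.

Choose Amber only; total service cost 390.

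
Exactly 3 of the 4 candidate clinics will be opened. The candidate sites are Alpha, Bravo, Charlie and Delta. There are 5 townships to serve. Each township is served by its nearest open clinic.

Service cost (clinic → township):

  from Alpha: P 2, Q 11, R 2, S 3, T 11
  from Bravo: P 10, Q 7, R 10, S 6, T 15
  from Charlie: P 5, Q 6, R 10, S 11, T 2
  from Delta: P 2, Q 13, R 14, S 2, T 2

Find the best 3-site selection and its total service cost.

With exactly 3 open, each township uses its cheapest among the chosen.
{Alpha, Charlie, Delta}: P→Alpha 2, Q→Charlie 6, R→Alpha 2, S→Delta 2, T→Charlie 2. Service cost 14.
{Alpha, Bravo, Charlie}: service cost 15
{Alpha, Bravo, Delta}: service cost 15
Among all 4 size-3 choices, {Alpha, Charlie, Delta} is lowest.

Choose Alpha, Charlie and Delta; total service cost 14.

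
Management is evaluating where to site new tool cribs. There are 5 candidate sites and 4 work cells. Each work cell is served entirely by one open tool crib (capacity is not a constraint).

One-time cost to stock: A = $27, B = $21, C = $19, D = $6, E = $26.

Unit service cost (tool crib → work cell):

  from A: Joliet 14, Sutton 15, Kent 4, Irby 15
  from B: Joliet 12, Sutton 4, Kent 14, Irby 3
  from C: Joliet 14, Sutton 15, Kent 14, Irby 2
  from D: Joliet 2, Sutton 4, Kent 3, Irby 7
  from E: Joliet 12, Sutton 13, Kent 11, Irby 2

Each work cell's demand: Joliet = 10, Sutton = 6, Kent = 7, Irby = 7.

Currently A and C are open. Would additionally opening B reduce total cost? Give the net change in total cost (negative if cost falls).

Yes — net change −65 (cost falls by 65).

Current service cost with {A, C}: 272.
Adding B: each work cell re-picks its cheapest; new service cost 186, saving 86.
Extra fixed cost: 21. Net change = 21 − 86 = -65.
(Totals: 318 → 253.)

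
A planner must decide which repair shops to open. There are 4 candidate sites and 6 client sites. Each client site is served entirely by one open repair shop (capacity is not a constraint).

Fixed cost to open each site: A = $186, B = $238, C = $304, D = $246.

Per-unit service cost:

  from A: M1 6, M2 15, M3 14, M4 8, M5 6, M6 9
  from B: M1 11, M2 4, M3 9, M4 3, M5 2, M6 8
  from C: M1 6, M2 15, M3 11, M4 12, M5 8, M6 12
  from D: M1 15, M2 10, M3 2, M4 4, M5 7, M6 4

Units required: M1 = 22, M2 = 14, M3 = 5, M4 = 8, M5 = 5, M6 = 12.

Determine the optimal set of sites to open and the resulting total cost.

For any fixed open set, each client site goes to its cheapest open site; total = fixed + service.
{B}: M1→B 11·22=242, M2→B 4·14=56, M3→B 9·5=45, M4→B 3·8=24, M5→B 2·5=10, M6→B 8·12=96. Service 473; fixed 238; total 711.
{A, B}: service 363 + fixed 424 = 787
{A}: service 614 + fixed 186 = 800
{A, B, C, D}: service 280 + fixed 974 = 1254
(All 15 nonempty subsets were checked; B only is lowest.)

Open B only; minimum total cost 711.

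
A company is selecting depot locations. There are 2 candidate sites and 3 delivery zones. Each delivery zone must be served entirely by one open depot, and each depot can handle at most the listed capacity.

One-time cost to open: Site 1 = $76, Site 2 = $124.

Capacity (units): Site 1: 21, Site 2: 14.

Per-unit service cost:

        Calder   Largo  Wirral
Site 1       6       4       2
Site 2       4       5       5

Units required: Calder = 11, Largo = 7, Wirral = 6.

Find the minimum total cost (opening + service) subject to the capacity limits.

Open {Site 1, Site 2}: Calder→Site 2 4·11=44, Largo→Site 1 4·7=28, Wirral→Site 1 2·6=12.
Loads: Site 1 carries 13/21, Site 2 carries 11/14. Service 84; fixed 200; total 284.
Next best feasible plan costs 313.

Minimum total cost: 284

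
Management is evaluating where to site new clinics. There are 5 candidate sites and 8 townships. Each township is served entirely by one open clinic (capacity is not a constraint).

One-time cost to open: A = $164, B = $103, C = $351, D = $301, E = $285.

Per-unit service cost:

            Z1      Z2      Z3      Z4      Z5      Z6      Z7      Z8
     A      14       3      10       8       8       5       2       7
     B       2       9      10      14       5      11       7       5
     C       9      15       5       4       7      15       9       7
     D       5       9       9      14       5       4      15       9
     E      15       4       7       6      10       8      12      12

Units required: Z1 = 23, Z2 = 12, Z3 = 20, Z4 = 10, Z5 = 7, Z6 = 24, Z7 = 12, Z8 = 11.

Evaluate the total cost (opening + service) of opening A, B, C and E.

Each township is assigned to its cheapest site among the open ones.
{A, B, C, E}: Z1→B 2·23=46, Z2→A 3·12=36, Z3→C 5·20=100, Z4→C 4·10=40, Z5→B 5·7=35, Z6→A 5·24=120, Z7→A 2·12=24, Z8→B 5·11=55. Service 456; fixed 903; total 1359.

Total cost: 1359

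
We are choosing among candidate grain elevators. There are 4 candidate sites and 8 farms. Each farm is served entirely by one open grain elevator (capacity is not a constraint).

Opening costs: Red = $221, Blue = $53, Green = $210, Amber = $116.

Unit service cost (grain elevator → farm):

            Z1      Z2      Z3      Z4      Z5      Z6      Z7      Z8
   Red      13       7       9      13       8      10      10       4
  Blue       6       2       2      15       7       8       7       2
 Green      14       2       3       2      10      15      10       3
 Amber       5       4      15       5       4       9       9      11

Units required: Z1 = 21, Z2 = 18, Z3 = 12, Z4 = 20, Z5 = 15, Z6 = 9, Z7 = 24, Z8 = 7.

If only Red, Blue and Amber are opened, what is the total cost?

Total cost: 969

Each farm is assigned to its cheapest site among the open ones.
{Red, Blue, Amber}: Z1→Amber 5·21=105, Z2→Blue 2·18=36, Z3→Blue 2·12=24, Z4→Amber 5·20=100, Z5→Amber 4·15=60, Z6→Blue 8·9=72, Z7→Blue 7·24=168, Z8→Blue 2·7=14. Service 579; fixed 390; total 969.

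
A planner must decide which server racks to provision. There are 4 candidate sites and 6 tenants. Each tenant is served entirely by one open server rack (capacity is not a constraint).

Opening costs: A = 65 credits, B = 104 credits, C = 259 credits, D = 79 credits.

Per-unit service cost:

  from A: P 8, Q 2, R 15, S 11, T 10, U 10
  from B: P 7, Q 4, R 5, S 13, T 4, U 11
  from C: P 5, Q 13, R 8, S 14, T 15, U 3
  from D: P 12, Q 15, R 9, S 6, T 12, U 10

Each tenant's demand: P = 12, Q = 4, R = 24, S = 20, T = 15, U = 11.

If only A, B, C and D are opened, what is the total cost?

Each tenant is assigned to its cheapest site among the open ones.
{A, B, C, D}: P→C 5·12=60, Q→A 2·4=8, R→B 5·24=120, S→D 6·20=120, T→B 4·15=60, U→C 3·11=33. Service 401; fixed 507; total 908.

Total cost: 908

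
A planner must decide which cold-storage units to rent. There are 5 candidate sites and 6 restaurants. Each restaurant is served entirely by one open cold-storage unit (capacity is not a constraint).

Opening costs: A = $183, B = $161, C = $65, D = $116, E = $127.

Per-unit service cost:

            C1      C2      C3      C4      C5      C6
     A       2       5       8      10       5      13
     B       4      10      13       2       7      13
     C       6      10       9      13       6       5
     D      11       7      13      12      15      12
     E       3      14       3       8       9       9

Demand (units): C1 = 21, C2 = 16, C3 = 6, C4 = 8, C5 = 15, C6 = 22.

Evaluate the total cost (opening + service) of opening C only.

Each restaurant is assigned to its cheapest site among the open ones.
{C}: C1→C 6·21=126, C2→C 10·16=160, C3→C 9·6=54, C4→C 13·8=104, C5→C 6·15=90, C6→C 5·22=110. Service 644; fixed 65; total 709.

Total cost: 709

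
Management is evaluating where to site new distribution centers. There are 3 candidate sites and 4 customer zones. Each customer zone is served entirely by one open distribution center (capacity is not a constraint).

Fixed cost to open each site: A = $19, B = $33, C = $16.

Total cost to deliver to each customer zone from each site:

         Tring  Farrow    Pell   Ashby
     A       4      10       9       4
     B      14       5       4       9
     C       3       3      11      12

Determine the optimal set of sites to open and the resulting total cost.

For any fixed open set, each customer zone goes to its cheapest open site; total = fixed + service.
{C}: Tring→C 3, Farrow→C 3, Pell→C 11, Ashby→C 12. Service 29; fixed 16; total 45.
{A}: service 27 + fixed 19 = 46
{A, C}: service 19 + fixed 35 = 54
{A, B, C}: service 14 + fixed 68 = 82
No other subset beats 45.

Open C only; minimum total cost 45.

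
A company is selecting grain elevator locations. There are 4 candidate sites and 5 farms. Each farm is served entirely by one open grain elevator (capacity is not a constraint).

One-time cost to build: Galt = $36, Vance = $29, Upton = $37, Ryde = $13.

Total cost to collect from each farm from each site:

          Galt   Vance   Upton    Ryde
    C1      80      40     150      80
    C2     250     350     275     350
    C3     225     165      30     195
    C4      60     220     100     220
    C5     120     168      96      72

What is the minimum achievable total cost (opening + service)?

For any fixed open set, each farm goes to its cheapest open site; total = fixed + service.
{Galt, Vance, Upton, Ryde}: C1→Vance 40, C2→Galt 250, C3→Upton 30, C4→Galt 60, C5→Ryde 72. Service 452; fixed 115; total 567.
{Galt, Vance, Upton}: service 476 + fixed 102 = 578
{Galt, Upton, Ryde}: service 492 + fixed 86 = 578
{Ryde}: service 917 + fixed 13 = 930
(All 15 nonempty subsets were checked; Galt, Vance, Upton and Ryde is lowest.)

Minimum total cost: 567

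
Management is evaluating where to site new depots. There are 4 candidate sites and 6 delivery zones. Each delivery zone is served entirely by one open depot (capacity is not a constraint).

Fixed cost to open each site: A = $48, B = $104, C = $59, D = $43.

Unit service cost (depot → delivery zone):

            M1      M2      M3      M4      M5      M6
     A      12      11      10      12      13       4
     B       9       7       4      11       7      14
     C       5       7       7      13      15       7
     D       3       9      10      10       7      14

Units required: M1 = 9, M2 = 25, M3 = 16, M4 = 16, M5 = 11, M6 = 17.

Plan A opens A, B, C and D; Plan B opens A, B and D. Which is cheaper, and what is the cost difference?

Plan A: {A, B, C, D}: M1→D 3·9=27, M2→B 7·25=175, M3→B 4·16=64, M4→D 10·16=160, M5→B 7·11=77, M6→A 4·17=68. Service 571; fixed 254; total 825.
Plan B: {A, B, D}: M1→D 3·9=27, M2→B 7·25=175, M3→B 4·16=64, M4→D 10·16=160, M5→B 7·11=77, M6→A 4·17=68. Service 571; fixed 195; total 766.
Difference: |825 − 766| = 59.

Plan B is cheaper by 59.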